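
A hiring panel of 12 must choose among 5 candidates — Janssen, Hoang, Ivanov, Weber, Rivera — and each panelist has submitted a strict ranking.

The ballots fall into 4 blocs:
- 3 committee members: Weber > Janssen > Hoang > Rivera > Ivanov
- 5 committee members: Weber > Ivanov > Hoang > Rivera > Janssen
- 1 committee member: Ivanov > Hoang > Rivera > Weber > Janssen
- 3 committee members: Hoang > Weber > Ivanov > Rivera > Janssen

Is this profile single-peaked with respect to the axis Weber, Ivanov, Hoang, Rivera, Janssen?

no

Axis positions: Weber=1, Ivanov=2, Hoang=3, Rivera=4, Janssen=5.
Bloc 1: ranking walks positions 1-5-3-4-2; Janssen is ranked above Ivanov even though Ivanov lies between Janssen and the peak Weber on the axis — preferences dip and rise again. Not single-peaked.
Bloc 2 (peak Weber at position 1): ranking walks positions 1-2-3-4-5, expanding outward from the peak — single-peaked.
Bloc 3 (peak Ivanov at position 2): ranking walks positions 2-3-4-1-5, expanding outward from the peak — single-peaked.
Bloc 4: ranking walks positions 3-1-2-4-5; Weber is ranked above Ivanov even though Ivanov lies between Weber and the peak Hoang on the axis — preferences dip and rise again. Not single-peaked.
Bloc 1 violates single-peakedness, so the profile is not single-peaked on this axis.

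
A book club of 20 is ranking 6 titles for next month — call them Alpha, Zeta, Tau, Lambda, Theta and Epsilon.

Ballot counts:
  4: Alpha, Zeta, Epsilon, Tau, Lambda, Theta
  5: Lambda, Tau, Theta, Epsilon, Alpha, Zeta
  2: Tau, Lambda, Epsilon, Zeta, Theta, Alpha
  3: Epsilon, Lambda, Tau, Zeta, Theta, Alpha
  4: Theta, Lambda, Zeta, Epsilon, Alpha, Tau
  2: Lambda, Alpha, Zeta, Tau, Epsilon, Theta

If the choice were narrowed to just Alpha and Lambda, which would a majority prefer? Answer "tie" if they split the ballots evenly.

Ballots ranking Alpha above Lambda: 4.
Ballots ranking Lambda above Alpha: 20 − 4 = 16.
Lambda wins the head-to-head 16–4.

Lambda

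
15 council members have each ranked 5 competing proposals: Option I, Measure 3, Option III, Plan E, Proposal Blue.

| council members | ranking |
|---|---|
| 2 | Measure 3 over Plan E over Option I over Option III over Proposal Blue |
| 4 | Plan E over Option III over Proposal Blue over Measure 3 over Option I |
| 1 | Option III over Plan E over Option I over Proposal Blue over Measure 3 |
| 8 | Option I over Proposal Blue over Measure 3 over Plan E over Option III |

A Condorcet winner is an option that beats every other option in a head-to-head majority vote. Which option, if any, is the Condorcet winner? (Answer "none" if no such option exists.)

Option I

Head-to-head results (15 council members):
Option I vs Measure 3: Option I is ranked higher on 1+8 = 9 ballots, Measure 3 on 6. Option I wins 9–6.
Option I vs Option III: Option I preferred on 2+8 = 10 ballots; Option I wins 10–5.
Option I vs Plan E: Option I preferred on 8 ballots; Option I wins 8–7.
Option I vs Proposal Blue: 11 to 4, Option I.
Measure 3 vs Option III: 2+8 = 10 for Measure 3, 5 for Option III — Measure 3 by 10–5.
Measure 3 vs Plan E: 10 to 5, Measure 3.
Measure 3 vs Proposal Blue: Measure 3 preferred on 2 ballots; Proposal Blue wins 13–2.
Option III vs Plan E: 1 to 14, Plan E.
Option III vs Proposal Blue: 2+4+1 = 7 for Option III, 8 for Proposal Blue — Proposal Blue by 8–7.
Plan E vs Proposal Blue: Plan E preferred on 2+4+1 = 7 ballots; Proposal Blue wins 8–7.
Option I beats each of Measure 3, Option III, Plan E, Proposal Blue — Option I is the Condorcet winner.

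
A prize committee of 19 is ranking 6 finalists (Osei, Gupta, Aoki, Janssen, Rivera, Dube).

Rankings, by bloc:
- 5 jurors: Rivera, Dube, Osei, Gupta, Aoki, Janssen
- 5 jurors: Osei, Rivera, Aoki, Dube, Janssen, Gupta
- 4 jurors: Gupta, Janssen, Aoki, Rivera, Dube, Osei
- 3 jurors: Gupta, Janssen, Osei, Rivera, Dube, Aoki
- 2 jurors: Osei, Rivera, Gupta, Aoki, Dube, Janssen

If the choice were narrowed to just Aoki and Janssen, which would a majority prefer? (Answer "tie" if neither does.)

Aoki

Ballots ranking Aoki above Janssen: 5 + 5 + 2 = 12.
Ballots ranking Janssen above Aoki: 19 − 12 = 7.
Aoki wins the head-to-head 12–7.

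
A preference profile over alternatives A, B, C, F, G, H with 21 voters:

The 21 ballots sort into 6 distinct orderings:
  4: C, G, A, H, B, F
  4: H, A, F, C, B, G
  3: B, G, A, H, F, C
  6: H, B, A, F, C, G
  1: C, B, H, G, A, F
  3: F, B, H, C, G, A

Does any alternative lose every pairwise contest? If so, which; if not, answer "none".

none

Head-to-head results (21 voters):
A vs B: 4+4 = 8 for A, 13 for B — B by 13–8.
A vs C: A is ranked higher on 4+3+6 = 13 ballots, C on 8. A wins 13–8.
A vs F: A preferred on 4+4+3+6+1 = 18 ballots; A wins 18–3.
A vs G: G, 11–10.
A vs H: A is ranked higher on 4+3 = 7 ballots, H on 14. H wins 14–7.
B vs C: B preferred on 3+6+3 = 12 ballots; B wins 12–9.
B vs F: B is ranked higher on 4+3+6+1 = 14 ballots, F on 7. B wins 14–7.
B vs G: 4+3+6+1+3 = 17 for B, 4 for G — B by 17–4.
B vs H: H wins 14–7.
C vs F: F wins 16–5.
C vs G: C, 18–3.
C vs H: 4+1 = 5 for C, 16 for H — H by 16–5.
F vs G: F preferred on 4+6+3 = 13 ballots; F wins 13–8.
F vs H: 3 for F, 18 for H — H by 18–3.
G vs H: H, 14–7.
Each alternative has at least one pairwise win (A beats C; B beats A; C beats G; F beats C; G beats A; H beats A) — no Condorcet loser.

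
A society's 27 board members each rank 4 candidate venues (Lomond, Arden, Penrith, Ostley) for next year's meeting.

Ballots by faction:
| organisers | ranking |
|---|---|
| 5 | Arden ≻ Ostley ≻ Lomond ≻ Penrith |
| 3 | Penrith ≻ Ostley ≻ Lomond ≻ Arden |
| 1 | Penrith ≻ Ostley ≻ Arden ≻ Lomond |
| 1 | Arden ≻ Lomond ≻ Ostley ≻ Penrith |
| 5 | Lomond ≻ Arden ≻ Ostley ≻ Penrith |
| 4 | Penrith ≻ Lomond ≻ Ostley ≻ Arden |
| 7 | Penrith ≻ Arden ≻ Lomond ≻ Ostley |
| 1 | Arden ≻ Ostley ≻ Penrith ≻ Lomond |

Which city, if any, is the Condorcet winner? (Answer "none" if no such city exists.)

Check each pair by majority over 27 ballots:
Lomond vs Arden: 12 to 15, Arden.
Lomond vs Penrith: Lomond is ranked higher on 5+1+5 = 11 ballots, Penrith on 16. Penrith wins 16–11.
Lomond vs Ostley: Lomond is ranked higher on 1+5+4+7 = 17 ballots, Ostley on 10. Lomond wins 17–10.
Arden vs Penrith: Arden preferred on 5+1+5+1 = 12 ballots; Penrith wins 15–12.
Arden vs Ostley: Arden is ranked higher on 5+1+5+7+1 = 19 ballots, Ostley on 8. Arden wins 19–8.
Penrith vs Ostley: Penrith is ranked higher on 3+1+4+7 = 15 ballots, Ostley on 12. Penrith wins 15–12.
Only Penrith has no losses; Penrith is the Condorcet winner.

Penrith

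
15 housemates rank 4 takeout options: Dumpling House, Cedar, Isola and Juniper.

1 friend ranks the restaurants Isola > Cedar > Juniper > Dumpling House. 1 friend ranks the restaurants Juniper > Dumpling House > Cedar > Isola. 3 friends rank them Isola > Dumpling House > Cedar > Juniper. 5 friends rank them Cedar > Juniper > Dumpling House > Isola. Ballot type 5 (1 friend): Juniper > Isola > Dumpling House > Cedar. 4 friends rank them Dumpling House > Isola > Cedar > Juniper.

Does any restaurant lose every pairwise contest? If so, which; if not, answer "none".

Head-to-head results (15 friends):
Dumpling House vs Cedar: Dumpling House preferred on 1+3+1+4 = 9 ballots; Dumpling House wins 9–6.
Dumpling House vs Isola: Dumpling House, 10–5.
Dumpling House–Juniper: Juniper 8–7.
Cedar vs Isola: Cedar is ranked higher on 1+5 = 6 ballots, Isola on 9. Isola wins 9–6.
Cedar vs Juniper: Cedar, 13–2.
Isola vs Juniper: Isola preferred on 1+3+4 = 8 ballots; Isola wins 8–7.
Each restaurant has at least one pairwise win (Dumpling House beats Cedar; Cedar beats Juniper; Isola beats Cedar; Juniper beats Dumpling House) — no Condorcet loser.

none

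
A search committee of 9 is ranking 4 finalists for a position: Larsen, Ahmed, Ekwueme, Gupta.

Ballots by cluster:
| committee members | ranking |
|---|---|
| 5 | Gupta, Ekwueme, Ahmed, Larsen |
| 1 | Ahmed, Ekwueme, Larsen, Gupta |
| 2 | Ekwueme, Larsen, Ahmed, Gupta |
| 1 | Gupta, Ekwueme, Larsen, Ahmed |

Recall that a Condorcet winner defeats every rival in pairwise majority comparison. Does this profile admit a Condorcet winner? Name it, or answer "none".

Head-to-head results (9 committee members):
Larsen–Ahmed: Ahmed 6–3.
Larsen–Ekwueme: Ekwueme 9–0.
Larsen vs Gupta: Gupta wins 6–3.
Ahmed vs Ekwueme: Ekwueme wins 8–1.
Ahmed vs Gupta: 1+2 = 3 for Ahmed, 6 for Gupta — Gupta by 6–3.
Ekwueme vs Gupta: Gupta, 6–3.
Gupta beats each of Larsen, Ahmed, Ekwueme — Gupta is the Condorcet winner.

Gupta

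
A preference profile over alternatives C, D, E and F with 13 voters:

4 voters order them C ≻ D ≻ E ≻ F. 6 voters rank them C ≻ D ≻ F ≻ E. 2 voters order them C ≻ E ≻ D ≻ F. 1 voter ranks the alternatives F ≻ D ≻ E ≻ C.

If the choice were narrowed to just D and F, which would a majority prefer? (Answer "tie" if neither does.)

Ballots ranking D above F: 4 + 6 + 2 = 12.
Ballots ranking F above D: 13 − 12 = 1.
D wins the head-to-head 12–1.

D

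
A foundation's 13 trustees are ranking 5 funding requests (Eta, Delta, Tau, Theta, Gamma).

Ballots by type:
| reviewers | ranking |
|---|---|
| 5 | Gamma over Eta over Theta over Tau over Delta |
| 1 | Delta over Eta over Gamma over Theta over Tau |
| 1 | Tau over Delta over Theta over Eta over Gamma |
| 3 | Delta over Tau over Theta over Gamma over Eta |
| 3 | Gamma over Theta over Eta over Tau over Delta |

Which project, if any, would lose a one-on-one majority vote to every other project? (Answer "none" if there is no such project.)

Pairwise majorities:
Eta–Delta: Eta 8–5.
Eta vs Tau: Eta preferred on 5+1+3 = 9 ballots; Eta wins 9–4.
Eta vs Theta: Eta preferred on 5+1 = 6 ballots; Theta wins 7–6.
Eta–Gamma: Gamma 11–2.
Delta–Tau: Tau 9–4.
Delta vs Theta: Theta, 8–5.
Delta vs Gamma: Gamma, 8–5.
Tau vs Theta: Tau is ranked higher on 1+3 = 4 ballots, Theta on 9. Theta wins 9–4.
Tau vs Gamma: Tau is ranked higher on 1+3 = 4 ballots, Gamma on 9. Gamma wins 9–4.
Theta vs Gamma: 4 to 9, Gamma.
Delta loses to every other project — it is the Condorcet loser.

Delta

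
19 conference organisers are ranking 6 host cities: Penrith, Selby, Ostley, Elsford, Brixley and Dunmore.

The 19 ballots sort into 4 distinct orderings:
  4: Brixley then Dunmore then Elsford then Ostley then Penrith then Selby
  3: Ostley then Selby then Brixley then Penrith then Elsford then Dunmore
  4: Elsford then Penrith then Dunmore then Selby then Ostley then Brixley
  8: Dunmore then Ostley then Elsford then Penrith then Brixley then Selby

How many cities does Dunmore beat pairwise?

Dunmore against each rival (19 organisers):
Dunmore vs Penrith: 12 to 7, Dunmore.
Dunmore vs Selby: Dunmore is ranked higher on 4+4+8 = 16 ballots, Selby on 3. Dunmore wins 16–3.
Dunmore vs Ostley: Dunmore, 16–3.
Dunmore vs Elsford: Dunmore is ranked higher on 4+8 = 12 ballots, Elsford on 7. Dunmore wins 12–7.
Dunmore vs Brixley: Dunmore is ranked higher on 4+8 = 12 ballots, Brixley on 7. Dunmore wins 12–7.
Dunmore beats Penrith, Selby, Ostley, Elsford, Brixley — 5 pairwise wins.

5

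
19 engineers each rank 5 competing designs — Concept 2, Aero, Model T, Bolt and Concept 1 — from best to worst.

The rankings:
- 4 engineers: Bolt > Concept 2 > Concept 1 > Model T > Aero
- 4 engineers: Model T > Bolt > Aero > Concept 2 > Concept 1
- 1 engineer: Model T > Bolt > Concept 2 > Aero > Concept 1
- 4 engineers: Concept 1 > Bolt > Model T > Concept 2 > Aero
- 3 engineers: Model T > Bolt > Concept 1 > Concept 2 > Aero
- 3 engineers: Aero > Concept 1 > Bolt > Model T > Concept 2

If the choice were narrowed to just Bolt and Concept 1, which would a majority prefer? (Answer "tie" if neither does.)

Bolt

Ballots ranking Bolt above Concept 1: 4 + 4 + 1 + 3 = 12.
Ballots ranking Concept 1 above Bolt: 19 − 12 = 7.
Bolt wins the head-to-head 12–7.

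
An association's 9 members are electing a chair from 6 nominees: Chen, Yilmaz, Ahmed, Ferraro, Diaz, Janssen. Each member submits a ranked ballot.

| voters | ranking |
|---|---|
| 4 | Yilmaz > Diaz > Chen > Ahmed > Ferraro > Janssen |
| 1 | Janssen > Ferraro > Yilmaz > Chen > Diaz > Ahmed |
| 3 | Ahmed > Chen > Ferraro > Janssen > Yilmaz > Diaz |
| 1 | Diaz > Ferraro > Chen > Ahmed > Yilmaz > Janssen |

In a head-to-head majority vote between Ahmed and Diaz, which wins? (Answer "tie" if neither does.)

Diaz

Ballots ranking Ahmed above Diaz: 3.
Ballots ranking Diaz above Ahmed: 9 − 3 = 6.
Diaz wins the head-to-head 6–3.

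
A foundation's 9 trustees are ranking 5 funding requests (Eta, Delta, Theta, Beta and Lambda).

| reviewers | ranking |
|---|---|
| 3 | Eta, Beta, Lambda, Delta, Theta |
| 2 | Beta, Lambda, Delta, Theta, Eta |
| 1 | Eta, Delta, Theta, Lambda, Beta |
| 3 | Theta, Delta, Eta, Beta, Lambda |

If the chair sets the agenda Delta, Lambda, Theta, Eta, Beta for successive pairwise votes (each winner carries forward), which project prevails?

Round 1: Delta vs Lambda — 4–5, Lambda advances.
Round 2: Lambda vs Theta — 5–4, Lambda advances.
Round 3: Lambda vs Eta — 2–7, Eta advances.
Round 4: Eta vs Beta — 7–2, Eta advances.
Eta survives the agenda.

Eta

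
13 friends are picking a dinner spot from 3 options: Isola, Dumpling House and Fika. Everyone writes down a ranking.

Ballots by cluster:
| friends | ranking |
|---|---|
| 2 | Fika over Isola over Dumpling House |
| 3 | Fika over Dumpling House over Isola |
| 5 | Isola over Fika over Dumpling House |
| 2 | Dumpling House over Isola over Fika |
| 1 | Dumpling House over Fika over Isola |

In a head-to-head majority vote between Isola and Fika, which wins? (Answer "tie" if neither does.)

Ballots ranking Isola above Fika: 5 + 2 = 7.
Ballots ranking Fika above Isola: 13 − 7 = 6.
Isola wins the head-to-head 7–6.

Isola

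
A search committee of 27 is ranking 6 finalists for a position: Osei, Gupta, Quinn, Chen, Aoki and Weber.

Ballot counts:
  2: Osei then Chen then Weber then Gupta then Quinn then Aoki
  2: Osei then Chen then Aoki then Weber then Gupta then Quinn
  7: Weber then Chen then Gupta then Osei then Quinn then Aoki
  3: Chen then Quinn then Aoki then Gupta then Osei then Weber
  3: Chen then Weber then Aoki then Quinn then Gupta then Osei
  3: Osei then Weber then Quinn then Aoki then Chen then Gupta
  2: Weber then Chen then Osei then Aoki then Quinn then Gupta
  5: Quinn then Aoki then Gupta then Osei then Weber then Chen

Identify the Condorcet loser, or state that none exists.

Head-to-head results (27 committee members):
Osei vs Gupta: Osei is ranked higher on 2+2+3+2 = 9 ballots, Gupta on 18. Gupta wins 18–9.
Osei vs Quinn: 2+2+7+3+2 = 16 for Osei, 11 for Quinn — Osei by 16–11.
Osei vs Chen: Chen, 15–12.
Osei vs Aoki: Osei wins 16–11.
Osei–Weber: Osei 15–12.
Gupta vs Quinn: 2+2+7 = 11 for Gupta, 16 for Quinn — Quinn by 16–11.
Gupta vs Chen: Chen wins 22–5.
Gupta vs Aoki: Gupta preferred on 2+7 = 9 ballots; Aoki wins 18–9.
Gupta vs Weber: 3+5 = 8 for Gupta, 19 for Weber — Weber by 19–8.
Quinn vs Chen: Chen, 19–8.
Quinn vs Aoki: Quinn wins 20–7.
Quinn vs Weber: Weber, 19–8.
Chen vs Aoki: 19 to 8, Chen.
Chen vs Weber: Weber, 17–10.
Aoki vs Weber: Weber wins 17–10.
Each candidate has at least one pairwise win (Osei beats Quinn; Gupta beats Osei; Quinn beats Gupta; Chen beats Osei; Aoki beats Gupta; Weber beats Gupta) — no Condorcet loser.

none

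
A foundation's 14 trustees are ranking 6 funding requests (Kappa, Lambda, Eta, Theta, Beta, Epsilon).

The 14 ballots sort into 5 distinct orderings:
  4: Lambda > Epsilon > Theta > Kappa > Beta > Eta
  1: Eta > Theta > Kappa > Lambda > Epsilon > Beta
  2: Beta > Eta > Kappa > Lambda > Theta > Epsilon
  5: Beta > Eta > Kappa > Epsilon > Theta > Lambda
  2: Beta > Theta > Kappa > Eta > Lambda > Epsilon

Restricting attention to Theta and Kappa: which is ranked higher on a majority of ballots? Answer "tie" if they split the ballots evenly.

Ballots ranking Theta above Kappa: 4 + 1 + 2 = 7.
Ballots ranking Kappa above Theta: 14 − 7 = 7.
7–7: the pair ties.

tie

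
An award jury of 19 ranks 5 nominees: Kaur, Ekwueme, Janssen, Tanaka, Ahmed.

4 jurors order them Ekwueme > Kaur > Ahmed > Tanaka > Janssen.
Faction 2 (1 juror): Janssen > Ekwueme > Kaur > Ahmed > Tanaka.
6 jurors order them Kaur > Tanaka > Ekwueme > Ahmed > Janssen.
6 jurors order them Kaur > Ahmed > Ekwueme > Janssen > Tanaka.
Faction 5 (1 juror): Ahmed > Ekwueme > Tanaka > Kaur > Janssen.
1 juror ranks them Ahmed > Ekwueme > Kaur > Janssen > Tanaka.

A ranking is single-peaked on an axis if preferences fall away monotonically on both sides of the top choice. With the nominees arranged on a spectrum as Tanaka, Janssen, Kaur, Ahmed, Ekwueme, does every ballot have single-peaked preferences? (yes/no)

Axis positions: Tanaka=1, Janssen=2, Kaur=3, Ahmed=4, Ekwueme=5.
Faction 1: ranking walks positions 5-3-4-1-2; Kaur is ranked above Ahmed even though Ahmed lies between Kaur and the peak Ekwueme on the axis — preferences dip and rise again. Not single-peaked.
Faction 2: ranking walks positions 2-5-3-4-1; Ekwueme is ranked above Kaur even though Kaur lies between Ekwueme and the peak Janssen on the axis — preferences dip and rise again. Not single-peaked.
Faction 3: ranking walks positions 3-1-5-4-2; Tanaka is ranked above Janssen even though Janssen lies between Tanaka and the peak Kaur on the axis — preferences dip and rise again. Not single-peaked.
Faction 4 (peak Kaur at position 3): ranking walks positions 3-4-5-2-1, expanding outward from the peak — single-peaked.
Faction 5: ranking walks positions 4-5-1-3-2; Tanaka is ranked above Kaur even though Kaur lies between Tanaka and the peak Ahmed on the axis — preferences dip and rise again. Not single-peaked.
Faction 6 (peak Ahmed at position 4): ranking walks positions 4-5-3-2-1, expanding outward from the peak — single-peaked.
Faction 1 violates single-peakedness, so the profile is not single-peaked on this axis.

no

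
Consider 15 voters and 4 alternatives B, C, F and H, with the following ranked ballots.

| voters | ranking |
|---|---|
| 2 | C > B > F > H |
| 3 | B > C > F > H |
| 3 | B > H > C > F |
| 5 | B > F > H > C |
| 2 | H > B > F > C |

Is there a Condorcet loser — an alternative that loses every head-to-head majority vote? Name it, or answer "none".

Head-to-head results (15 voters):
B vs C: 13 to 2, B.
B vs F: B, 15–0.
B vs H: B, 13–2.
C vs F: 8 to 7, C.
C vs H: H, 10–5.
F vs H: F, 10–5.
Every alternative wins at least one matchup (B beats C; C beats F; F beats H; H beats C), so there is no Condorcet loser.

none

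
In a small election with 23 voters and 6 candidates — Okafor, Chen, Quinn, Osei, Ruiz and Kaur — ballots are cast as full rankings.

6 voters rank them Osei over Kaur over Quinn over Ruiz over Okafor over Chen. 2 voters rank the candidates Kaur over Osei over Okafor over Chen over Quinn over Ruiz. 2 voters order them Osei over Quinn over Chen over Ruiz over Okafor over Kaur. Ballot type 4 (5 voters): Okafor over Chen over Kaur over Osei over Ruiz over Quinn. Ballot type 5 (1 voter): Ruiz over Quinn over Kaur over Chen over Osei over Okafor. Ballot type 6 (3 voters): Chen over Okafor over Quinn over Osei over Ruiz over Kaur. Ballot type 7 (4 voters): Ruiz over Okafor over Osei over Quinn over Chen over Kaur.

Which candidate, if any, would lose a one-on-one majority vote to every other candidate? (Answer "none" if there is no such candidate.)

Head-to-head results (23 voters):
Okafor–Chen: Okafor 17–6.
Okafor vs Quinn: 2+5+3+4 = 14 for Okafor, 9 for Quinn — Okafor by 14–9.
Okafor vs Osei: 12 to 11, Okafor.
Okafor vs Ruiz: Okafor is ranked higher on 2+5+3 = 10 ballots, Ruiz on 13. Ruiz wins 13–10.
Okafor vs Kaur: 14 to 9, Okafor.
Chen vs Quinn: Chen is ranked higher on 2+5+3 = 10 ballots, Quinn on 13. Quinn wins 13–10.
Chen vs Osei: Chen is ranked higher on 5+1+3 = 9 ballots, Osei on 14. Osei wins 14–9.
Chen vs Ruiz: Chen is ranked higher on 2+2+5+3 = 12 ballots, Ruiz on 11. Chen wins 12–11.
Chen vs Kaur: Chen, 14–9.
Quinn vs Osei: Quinn is ranked higher on 1+3 = 4 ballots, Osei on 19. Osei wins 19–4.
Quinn vs Ruiz: 13 to 10, Quinn.
Quinn vs Kaur: 10 to 13, Kaur.
Osei–Ruiz: Osei 18–5.
Osei vs Kaur: Osei, 15–8.
Ruiz vs Kaur: Kaur, 13–10.
No candidate is winless: Okafor beats Chen; Chen beats Ruiz; Quinn beats Chen; Osei beats Chen; Ruiz beats Okafor; Kaur beats Quinn. There is no Condorcet loser.

none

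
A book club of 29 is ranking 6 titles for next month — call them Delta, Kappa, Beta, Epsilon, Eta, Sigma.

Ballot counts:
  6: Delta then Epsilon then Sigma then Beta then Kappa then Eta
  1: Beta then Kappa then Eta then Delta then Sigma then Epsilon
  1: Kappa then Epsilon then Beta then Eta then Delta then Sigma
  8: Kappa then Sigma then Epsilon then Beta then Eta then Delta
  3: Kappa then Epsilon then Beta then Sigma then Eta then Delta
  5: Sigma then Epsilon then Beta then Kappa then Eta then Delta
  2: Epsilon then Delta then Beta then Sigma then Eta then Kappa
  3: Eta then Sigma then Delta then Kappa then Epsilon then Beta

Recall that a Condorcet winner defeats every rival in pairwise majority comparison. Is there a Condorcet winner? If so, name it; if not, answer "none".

Check each pair by majority over 29 ballots:
Delta vs Kappa: 11 to 18, Kappa.
Delta vs Beta: 11 to 18, Beta.
Delta vs Epsilon: 10 to 19, Epsilon.
Delta vs Eta: Delta is ranked higher on 6+2 = 8 ballots, Eta on 21. Eta wins 21–8.
Delta vs Sigma: 10 to 19, Sigma.
Kappa vs Beta: 1+8+3+3 = 15 for Kappa, 14 for Beta — Kappa by 15–14.
Kappa vs Epsilon: 1+1+8+3+3 = 16 for Kappa, 13 for Epsilon — Kappa by 16–13.
Kappa vs Eta: 24 to 5, Kappa.
Kappa vs Sigma: Kappa is ranked higher on 1+1+8+3 = 13 ballots, Sigma on 16. Sigma wins 16–13.
Beta vs Epsilon: 1 to 28, Epsilon.
Beta vs Eta: Beta is ranked higher on 26 ballots, Eta on 3. Beta wins 26–3.
Beta vs Sigma: 7 to 22, Sigma.
Epsilon vs Eta: 25 to 4, Epsilon.
Epsilon vs Sigma: Epsilon is ranked higher on 6+1+3+2 = 12 ballots, Sigma on 17. Sigma wins 17–12.
Eta vs Sigma: 5 to 24, Sigma.
Sigma beats each of Delta, Kappa, Beta, Epsilon, Eta — Sigma is the Condorcet winner.

Sigma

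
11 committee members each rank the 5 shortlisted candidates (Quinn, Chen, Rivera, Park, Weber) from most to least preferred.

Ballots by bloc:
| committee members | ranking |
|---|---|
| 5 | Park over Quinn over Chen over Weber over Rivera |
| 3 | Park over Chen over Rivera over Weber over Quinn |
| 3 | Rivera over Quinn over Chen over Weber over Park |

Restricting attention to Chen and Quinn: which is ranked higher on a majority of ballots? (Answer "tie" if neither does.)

Quinn

Ballots ranking Chen above Quinn: 3.
Ballots ranking Quinn above Chen: 11 − 3 = 8.
Quinn wins the head-to-head 8–3.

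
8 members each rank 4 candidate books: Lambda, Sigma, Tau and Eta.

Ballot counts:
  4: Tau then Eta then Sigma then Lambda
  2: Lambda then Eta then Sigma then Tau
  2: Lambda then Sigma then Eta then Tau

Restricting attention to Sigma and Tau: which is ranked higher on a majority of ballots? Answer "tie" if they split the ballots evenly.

Ballots ranking Sigma above Tau: 2 + 2 = 4.
Ballots ranking Tau above Sigma: 8 − 4 = 4.
4–4: the pair ties.

tie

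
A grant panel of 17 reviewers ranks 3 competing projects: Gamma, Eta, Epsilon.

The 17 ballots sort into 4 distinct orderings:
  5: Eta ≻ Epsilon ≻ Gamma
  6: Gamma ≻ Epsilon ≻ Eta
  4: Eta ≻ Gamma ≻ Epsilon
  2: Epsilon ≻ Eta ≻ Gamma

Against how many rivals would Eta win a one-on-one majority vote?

2

Eta against each rival (17 reviewers):
Eta vs Gamma: Eta, 11–6.
Eta vs Epsilon: Eta is ranked higher on 5+4 = 9 ballots, Epsilon on 8. Eta wins 9–8.
Eta beats Gamma, Epsilon — 2 pairwise wins.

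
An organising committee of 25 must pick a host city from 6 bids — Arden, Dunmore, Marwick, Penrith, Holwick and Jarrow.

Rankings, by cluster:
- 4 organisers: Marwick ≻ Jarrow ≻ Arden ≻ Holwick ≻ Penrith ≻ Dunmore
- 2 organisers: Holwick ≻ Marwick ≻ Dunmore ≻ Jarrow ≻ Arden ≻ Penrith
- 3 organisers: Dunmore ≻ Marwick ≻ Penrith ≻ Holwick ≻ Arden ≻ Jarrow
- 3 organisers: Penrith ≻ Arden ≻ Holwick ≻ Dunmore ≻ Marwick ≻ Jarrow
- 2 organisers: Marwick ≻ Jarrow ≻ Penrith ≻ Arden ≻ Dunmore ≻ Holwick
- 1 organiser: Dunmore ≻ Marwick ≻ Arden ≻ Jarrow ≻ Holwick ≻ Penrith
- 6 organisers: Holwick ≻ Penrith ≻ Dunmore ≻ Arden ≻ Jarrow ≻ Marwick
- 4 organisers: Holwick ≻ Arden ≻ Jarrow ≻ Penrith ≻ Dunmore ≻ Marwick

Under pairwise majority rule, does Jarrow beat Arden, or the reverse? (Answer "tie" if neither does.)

Ballots ranking Jarrow above Arden: 4 + 2 + 2 = 8.
Ballots ranking Arden above Jarrow: 25 − 8 = 17.
Arden wins the head-to-head 17–8.

Arden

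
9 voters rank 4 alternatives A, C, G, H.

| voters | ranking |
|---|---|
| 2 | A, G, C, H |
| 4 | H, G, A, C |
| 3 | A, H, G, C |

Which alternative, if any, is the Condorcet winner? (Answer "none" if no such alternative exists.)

A

Head-to-head results (9 voters):
A vs C: 9 to 0, A.
A vs G: A preferred on 2+3 = 5 ballots; A wins 5–4.
A vs H: 5 to 4, A.
C vs G: 0 to 9, G.
C vs H: 2 for C, 7 for H — H by 7–2.
G vs H: G is ranked higher on 2 ballots, H on 7. H wins 7–2.
A defeats every rival head-to-head and is the Condorcet winner.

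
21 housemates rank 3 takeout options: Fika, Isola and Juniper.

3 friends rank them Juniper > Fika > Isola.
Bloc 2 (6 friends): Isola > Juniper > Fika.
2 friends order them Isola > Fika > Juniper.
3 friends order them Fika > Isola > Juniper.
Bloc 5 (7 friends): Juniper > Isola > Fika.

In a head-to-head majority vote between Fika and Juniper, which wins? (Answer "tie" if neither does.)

Ballots ranking Fika above Juniper: 2 + 3 = 5.
Ballots ranking Juniper above Fika: 21 − 5 = 16.
Juniper wins the head-to-head 16–5.

Juniper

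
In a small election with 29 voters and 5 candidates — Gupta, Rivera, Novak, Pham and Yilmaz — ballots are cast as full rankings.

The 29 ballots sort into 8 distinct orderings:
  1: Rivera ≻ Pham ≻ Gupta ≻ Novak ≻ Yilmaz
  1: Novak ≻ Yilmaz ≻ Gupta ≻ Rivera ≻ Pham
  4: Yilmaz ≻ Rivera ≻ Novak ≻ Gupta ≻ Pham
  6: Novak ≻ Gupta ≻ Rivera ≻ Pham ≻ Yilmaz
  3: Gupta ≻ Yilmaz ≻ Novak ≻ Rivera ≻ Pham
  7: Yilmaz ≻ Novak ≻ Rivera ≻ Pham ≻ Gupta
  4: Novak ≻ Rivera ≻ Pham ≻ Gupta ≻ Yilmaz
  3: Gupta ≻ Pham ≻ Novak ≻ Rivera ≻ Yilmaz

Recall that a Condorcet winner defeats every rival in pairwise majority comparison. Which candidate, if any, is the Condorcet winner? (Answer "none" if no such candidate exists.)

Novak

Check each pair by majority over 29 ballots:
Gupta vs Rivera: 13 to 16, Rivera.
Gupta vs Novak: 7 to 22, Novak.
Gupta vs Pham: 17 to 12, Gupta.
Gupta vs Yilmaz: Gupta is ranked higher on 1+6+3+4+3 = 17 ballots, Yilmaz on 12. Gupta wins 17–12.
Rivera vs Novak: 1+4 = 5 for Rivera, 24 for Novak — Novak by 24–5.
Rivera vs Pham: 26 to 3, Rivera.
Rivera vs Yilmaz: Rivera is ranked higher on 1+6+4+3 = 14 ballots, Yilmaz on 15. Yilmaz wins 15–14.
Novak vs Pham: Novak preferred on 1+4+6+3+7+4 = 25 ballots; Novak wins 25–4.
Novak vs Yilmaz: 15 to 14, Novak.
Pham vs Yilmaz: Pham is ranked higher on 1+6+4+3 = 14 ballots, Yilmaz on 15. Yilmaz wins 15–14.
Novak defeats every rival head-to-head and is the Condorcet winner.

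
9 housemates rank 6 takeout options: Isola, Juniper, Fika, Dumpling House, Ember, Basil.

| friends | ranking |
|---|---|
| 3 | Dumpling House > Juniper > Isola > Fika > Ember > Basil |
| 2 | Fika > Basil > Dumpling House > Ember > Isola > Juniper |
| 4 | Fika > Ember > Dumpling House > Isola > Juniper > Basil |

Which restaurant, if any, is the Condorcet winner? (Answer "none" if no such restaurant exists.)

Check each pair by majority over 9 ballots:
Isola vs Juniper: Isola is ranked higher on 2+4 = 6 ballots, Juniper on 3. Isola wins 6–3.
Isola–Fika: Fika 6–3.
Isola vs Dumpling House: Isola is ranked higher on 0 ballots, Dumpling House on 9. Dumpling House wins 9–0.
Isola vs Ember: Isola preferred on 3 ballots; Ember wins 6–3.
Isola vs Basil: 3+4 = 7 for Isola, 2 for Basil — Isola by 7–2.
Juniper vs Fika: Fika, 6–3.
Juniper vs Dumpling House: 0 to 9, Dumpling House.
Juniper–Ember: Ember 6–3.
Juniper vs Basil: Juniper, 7–2.
Fika vs Dumpling House: Fika, 6–3.
Fika vs Ember: Fika wins 9–0.
Fika vs Basil: Fika, 9–0.
Dumpling House vs Ember: Dumpling House wins 5–4.
Dumpling House vs Basil: Dumpling House is ranked higher on 3+4 = 7 ballots, Basil on 2. Dumpling House wins 7–2.
Ember vs Basil: 3+4 = 7 for Ember, 2 for Basil — Ember by 7–2.
Fika beats each of Isola, Juniper, Dumpling House, Ember, Basil — Fika is the Condorcet winner.

Fika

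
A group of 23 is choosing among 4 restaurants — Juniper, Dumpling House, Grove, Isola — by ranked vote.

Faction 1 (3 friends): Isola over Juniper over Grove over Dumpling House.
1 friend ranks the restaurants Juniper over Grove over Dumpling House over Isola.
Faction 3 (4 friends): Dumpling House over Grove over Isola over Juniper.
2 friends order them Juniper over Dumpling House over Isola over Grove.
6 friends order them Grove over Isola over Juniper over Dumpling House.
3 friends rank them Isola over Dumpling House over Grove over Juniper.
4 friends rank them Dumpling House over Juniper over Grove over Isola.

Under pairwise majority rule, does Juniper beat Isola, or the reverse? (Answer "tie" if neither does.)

Isola

Ballots ranking Juniper above Isola: 1 + 2 + 4 = 7.
Ballots ranking Isola above Juniper: 23 − 7 = 16.
Isola wins the head-to-head 16–7.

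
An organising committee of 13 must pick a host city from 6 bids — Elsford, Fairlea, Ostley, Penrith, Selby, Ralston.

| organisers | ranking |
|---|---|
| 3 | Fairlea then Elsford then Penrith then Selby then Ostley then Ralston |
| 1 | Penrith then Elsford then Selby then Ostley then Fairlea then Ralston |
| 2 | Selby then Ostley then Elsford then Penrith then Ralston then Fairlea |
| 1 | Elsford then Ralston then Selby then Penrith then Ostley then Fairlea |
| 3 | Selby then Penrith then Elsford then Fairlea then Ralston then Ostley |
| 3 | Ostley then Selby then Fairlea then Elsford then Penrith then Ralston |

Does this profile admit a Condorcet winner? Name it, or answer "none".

Head-to-head results (13 organisers):
Elsford vs Fairlea: Elsford, 7–6.
Elsford vs Ostley: Elsford, 8–5.
Elsford vs Penrith: Elsford wins 9–4.
Elsford–Selby: Selby 8–5.
Elsford vs Ralston: Elsford wins 13–0.
Fairlea vs Ostley: Ostley wins 7–6.
Fairlea–Penrith: Penrith 7–6.
Fairlea vs Selby: Selby, 10–3.
Fairlea vs Ralston: Fairlea, 10–3.
Ostley vs Penrith: Penrith wins 8–5.
Ostley vs Selby: Selby, 10–3.
Ostley vs Ralston: Ostley wins 9–4.
Penrith–Selby: Selby 9–4.
Penrith vs Ralston: Penrith wins 12–1.
Selby–Ralston: Selby 12–1.
Selby defeats every rival head-to-head and is the Condorcet winner.

Selby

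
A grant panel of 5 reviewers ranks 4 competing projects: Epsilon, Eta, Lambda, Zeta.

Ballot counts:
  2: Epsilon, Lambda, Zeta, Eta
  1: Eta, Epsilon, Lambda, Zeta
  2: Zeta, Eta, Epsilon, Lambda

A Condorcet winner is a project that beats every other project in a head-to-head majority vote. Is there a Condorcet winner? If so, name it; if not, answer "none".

Check each pair by majority over 5 ballots:
Epsilon vs Eta: Eta, 3–2.
Epsilon vs Lambda: Epsilon, 5–0.
Epsilon vs Zeta: Epsilon, 3–2.
Eta–Lambda: Eta 3–2.
Eta vs Zeta: 1 for Eta, 4 for Zeta — Zeta by 4–1.
Lambda–Zeta: Lambda 3–2.
Each project drops at least one matchup (Epsilon loses to Eta; Eta loses to Zeta; Lambda loses to Epsilon; Zeta loses to Epsilon); the cycle Epsilon > Zeta > Eta > Epsilon rules out a Condorcet winner.

none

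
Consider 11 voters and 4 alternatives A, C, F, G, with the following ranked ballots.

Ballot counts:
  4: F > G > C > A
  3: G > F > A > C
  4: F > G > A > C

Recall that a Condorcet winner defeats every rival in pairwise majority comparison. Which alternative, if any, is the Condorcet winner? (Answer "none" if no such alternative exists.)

F

Head-to-head results (11 voters):
A vs C: 7 to 4, A.
A vs F: A is ranked higher on 0 ballots, F on 11. F wins 11–0.
A vs G: 0 for A, 11 for G — G by 11–0.
C vs F: C is ranked higher on 0 ballots, F on 11. F wins 11–0.
C vs G: C preferred on 0 ballots; G wins 11–0.
F vs G: F preferred on 4+4 = 8 ballots; F wins 8–3.
F defeats every rival head-to-head and is the Condorcet winner.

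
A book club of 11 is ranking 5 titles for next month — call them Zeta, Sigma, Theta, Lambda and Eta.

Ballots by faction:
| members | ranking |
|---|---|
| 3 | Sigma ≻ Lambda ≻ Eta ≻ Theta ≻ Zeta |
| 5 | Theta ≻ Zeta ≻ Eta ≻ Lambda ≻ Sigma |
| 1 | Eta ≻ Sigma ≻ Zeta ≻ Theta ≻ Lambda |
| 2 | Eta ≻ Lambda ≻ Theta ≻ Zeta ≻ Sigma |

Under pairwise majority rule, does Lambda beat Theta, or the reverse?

Theta

Ballots ranking Lambda above Theta: 3 + 2 = 5.
Ballots ranking Theta above Lambda: 11 − 5 = 6.
Theta wins the head-to-head 6–5.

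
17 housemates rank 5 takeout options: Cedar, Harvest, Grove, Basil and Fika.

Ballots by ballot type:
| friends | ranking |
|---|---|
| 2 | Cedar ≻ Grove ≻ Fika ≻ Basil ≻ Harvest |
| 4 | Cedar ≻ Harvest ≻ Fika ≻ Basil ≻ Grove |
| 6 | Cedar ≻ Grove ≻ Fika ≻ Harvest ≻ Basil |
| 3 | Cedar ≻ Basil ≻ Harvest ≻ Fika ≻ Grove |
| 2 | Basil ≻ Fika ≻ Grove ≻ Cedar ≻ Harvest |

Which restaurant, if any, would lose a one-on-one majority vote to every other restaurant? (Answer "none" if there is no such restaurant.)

Head-to-head results (17 friends):
Cedar vs Harvest: 17 to 0, Cedar.
Cedar vs Grove: Cedar, 15–2.
Cedar–Basil: Cedar 15–2.
Cedar vs Fika: Cedar, 15–2.
Harvest vs Grove: Harvest is ranked higher on 4+3 = 7 ballots, Grove on 10. Grove wins 10–7.
Harvest vs Basil: Harvest wins 10–7.
Harvest vs Fika: Fika wins 10–7.
Grove vs Basil: 2+6 = 8 for Grove, 9 for Basil — Basil by 9–8.
Grove–Fika: Fika 9–8.
Basil vs Fika: Basil is ranked higher on 3+2 = 5 ballots, Fika on 12. Fika wins 12–5.
No restaurant is winless: Cedar beats Harvest; Harvest beats Basil; Grove beats Harvest; Basil beats Grove; Fika beats Harvest. There is no Condorcet loser.

none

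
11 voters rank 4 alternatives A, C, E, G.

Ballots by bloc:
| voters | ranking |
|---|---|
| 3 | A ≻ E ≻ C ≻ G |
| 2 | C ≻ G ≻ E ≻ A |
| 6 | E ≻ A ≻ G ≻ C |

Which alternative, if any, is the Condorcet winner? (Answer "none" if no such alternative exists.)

Pairwise majorities:
A vs C: A wins 9–2.
A vs E: E wins 8–3.
A–G: A 9–2.
C vs E: E, 9–2.
C vs G: G wins 6–5.
E vs G: E wins 9–2.
E wins every pairwise contest, so E is the Condorcet winner.

E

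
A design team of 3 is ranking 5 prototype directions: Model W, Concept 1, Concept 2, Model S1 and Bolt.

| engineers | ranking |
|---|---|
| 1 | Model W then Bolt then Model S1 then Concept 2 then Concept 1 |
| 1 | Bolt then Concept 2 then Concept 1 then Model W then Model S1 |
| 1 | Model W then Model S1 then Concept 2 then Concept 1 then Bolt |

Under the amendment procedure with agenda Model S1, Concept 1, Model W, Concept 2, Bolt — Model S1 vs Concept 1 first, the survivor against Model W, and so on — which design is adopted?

Model W

Round 1: Model S1 vs Concept 1 — 2–1, Model S1 advances.
Round 2: Model S1 vs Model W — 0–3, Model W advances.
Round 3: Model W vs Concept 2 — 2–1, Model W advances.
Round 4: Model W vs Bolt — 2–1, Model W advances.
The agenda winner is Model W.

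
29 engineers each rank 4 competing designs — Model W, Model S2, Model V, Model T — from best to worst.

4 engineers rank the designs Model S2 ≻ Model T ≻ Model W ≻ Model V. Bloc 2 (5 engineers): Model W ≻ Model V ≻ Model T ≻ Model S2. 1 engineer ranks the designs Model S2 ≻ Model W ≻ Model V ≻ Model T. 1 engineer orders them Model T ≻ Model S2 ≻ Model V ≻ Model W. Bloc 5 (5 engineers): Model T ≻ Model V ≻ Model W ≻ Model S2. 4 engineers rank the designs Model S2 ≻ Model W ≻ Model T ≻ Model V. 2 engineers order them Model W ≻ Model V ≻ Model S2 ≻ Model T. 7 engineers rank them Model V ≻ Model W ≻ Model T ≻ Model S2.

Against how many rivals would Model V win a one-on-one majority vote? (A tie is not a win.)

Model V against each rival (29 engineers):
Model V vs Model W: Model V preferred on 1+5+7 = 13 ballots; Model W wins 16–13.
Model V vs Model S2: Model V, 19–10.
Model V vs Model T: Model V is ranked higher on 5+1+2+7 = 15 ballots, Model T on 14. Model V wins 15–14.
Model V beats Model S2, Model T; loses to Model W — 2 pairwise wins.

2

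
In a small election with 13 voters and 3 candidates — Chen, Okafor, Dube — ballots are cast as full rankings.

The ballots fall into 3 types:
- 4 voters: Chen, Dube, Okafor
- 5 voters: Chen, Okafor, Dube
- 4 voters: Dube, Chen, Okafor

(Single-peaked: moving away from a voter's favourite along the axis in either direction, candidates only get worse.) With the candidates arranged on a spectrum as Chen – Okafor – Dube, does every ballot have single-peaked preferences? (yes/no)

no

Axis positions: Chen=1, Okafor=2, Dube=3.
Type 1: ranking walks positions 1-3-2; Dube is ranked above Okafor even though Okafor lies between Dube and the peak Chen on the axis — preferences dip and rise again. Not single-peaked.
Type 2 (peak Chen at position 1): ranking walks positions 1-2-3, expanding outward from the peak — single-peaked.
Type 3: ranking walks positions 3-1-2; Chen is ranked above Okafor even though Okafor lies between Chen and the peak Dube on the axis — preferences dip and rise again. Not single-peaked.
Type 1 violates single-peakedness, so the profile is not single-peaked on this axis.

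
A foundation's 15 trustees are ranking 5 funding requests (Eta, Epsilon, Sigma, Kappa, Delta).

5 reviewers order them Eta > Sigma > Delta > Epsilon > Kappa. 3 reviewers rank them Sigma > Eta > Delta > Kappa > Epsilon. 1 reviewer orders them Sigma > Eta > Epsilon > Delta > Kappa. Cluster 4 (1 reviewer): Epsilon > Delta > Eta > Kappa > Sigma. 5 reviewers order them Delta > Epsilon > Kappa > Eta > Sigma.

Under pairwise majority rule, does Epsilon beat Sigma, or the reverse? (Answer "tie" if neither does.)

Sigma

Ballots ranking Epsilon above Sigma: 1 + 5 = 6.
Ballots ranking Sigma above Epsilon: 15 − 6 = 9.
Sigma wins the head-to-head 9–6.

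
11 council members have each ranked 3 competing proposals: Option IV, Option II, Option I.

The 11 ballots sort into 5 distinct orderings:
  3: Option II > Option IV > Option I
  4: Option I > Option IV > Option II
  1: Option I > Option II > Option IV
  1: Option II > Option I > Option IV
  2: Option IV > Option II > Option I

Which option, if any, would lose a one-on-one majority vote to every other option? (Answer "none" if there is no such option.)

Head-to-head results (11 council members):
Option IV–Option II: Option IV 6–5.
Option IV vs Option I: Option I wins 6–5.
Option II–Option I: Option II 6–5.
Each option has at least one pairwise win (Option IV beats Option II; Option II beats Option I; Option I beats Option IV) — no Condorcet loser.

none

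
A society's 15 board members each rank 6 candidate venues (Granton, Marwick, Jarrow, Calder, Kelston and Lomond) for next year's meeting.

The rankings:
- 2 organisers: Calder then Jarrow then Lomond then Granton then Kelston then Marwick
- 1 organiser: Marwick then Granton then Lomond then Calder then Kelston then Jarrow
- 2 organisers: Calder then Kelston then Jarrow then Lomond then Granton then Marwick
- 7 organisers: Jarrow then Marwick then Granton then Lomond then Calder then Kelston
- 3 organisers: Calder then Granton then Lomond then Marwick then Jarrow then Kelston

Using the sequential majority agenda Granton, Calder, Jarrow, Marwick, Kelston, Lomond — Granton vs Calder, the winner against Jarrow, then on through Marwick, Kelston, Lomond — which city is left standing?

Jarrow

Round 1: Granton vs Calder — 8–7, Granton advances.
Round 2: Granton vs Jarrow — 4–11, Jarrow advances.
Round 3: Jarrow vs Marwick — 11–4, Jarrow advances.
Round 4: Jarrow vs Kelston — 12–3, Jarrow advances.
Round 5: Jarrow vs Lomond — 11–4, Jarrow advances.
Jarrow survives the agenda.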